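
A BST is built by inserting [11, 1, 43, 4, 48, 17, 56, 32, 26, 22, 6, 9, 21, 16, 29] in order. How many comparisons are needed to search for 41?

Search path for 41: 11 -> 43 -> 17 -> 32
Found: False
Comparisons: 4


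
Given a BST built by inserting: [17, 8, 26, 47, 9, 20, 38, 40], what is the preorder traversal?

Tree insertion order: [17, 8, 26, 47, 9, 20, 38, 40]
Tree (level-order array): [17, 8, 26, None, 9, 20, 47, None, None, None, None, 38, None, None, 40]
Preorder traversal: [17, 8, 9, 26, 20, 47, 38, 40]


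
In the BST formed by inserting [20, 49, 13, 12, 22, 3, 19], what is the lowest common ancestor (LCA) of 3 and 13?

Tree insertion order: [20, 49, 13, 12, 22, 3, 19]
Tree (level-order array): [20, 13, 49, 12, 19, 22, None, 3]
In a BST, the LCA of p=3, q=13 is the first node v on the
root-to-leaf path with p <= v <= q (go left if both < v, right if both > v).
Walk from root:
  at 20: both 3 and 13 < 20, go left
  at 13: 3 <= 13 <= 13, this is the LCA
LCA = 13


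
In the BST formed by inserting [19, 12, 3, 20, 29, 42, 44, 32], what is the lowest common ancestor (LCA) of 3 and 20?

Tree insertion order: [19, 12, 3, 20, 29, 42, 44, 32]
Tree (level-order array): [19, 12, 20, 3, None, None, 29, None, None, None, 42, 32, 44]
In a BST, the LCA of p=3, q=20 is the first node v on the
root-to-leaf path with p <= v <= q (go left if both < v, right if both > v).
Walk from root:
  at 19: 3 <= 19 <= 20, this is the LCA
LCA = 19


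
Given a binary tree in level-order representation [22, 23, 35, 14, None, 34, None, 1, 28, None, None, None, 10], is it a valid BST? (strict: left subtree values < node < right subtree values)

Level-order array: [22, 23, 35, 14, None, 34, None, 1, 28, None, None, None, 10]
Validate using subtree bounds (lo, hi): at each node, require lo < value < hi,
then recurse left with hi=value and right with lo=value.
Preorder trace (stopping at first violation):
  at node 22 with bounds (-inf, +inf): OK
  at node 23 with bounds (-inf, 22): VIOLATION
Node 23 violates its bound: not (-inf < 23 < 22).
Result: Not a valid BST


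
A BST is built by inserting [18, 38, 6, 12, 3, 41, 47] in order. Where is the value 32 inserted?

Starting tree (level order): [18, 6, 38, 3, 12, None, 41, None, None, None, None, None, 47]
Insertion path: 18 -> 38
Result: insert 32 as left child of 38
Final tree (level order): [18, 6, 38, 3, 12, 32, 41, None, None, None, None, None, None, None, 47]


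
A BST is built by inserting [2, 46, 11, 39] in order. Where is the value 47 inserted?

Starting tree (level order): [2, None, 46, 11, None, None, 39]
Insertion path: 2 -> 46
Result: insert 47 as right child of 46
Final tree (level order): [2, None, 46, 11, 47, None, 39]


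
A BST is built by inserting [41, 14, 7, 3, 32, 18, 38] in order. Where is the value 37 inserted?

Starting tree (level order): [41, 14, None, 7, 32, 3, None, 18, 38]
Insertion path: 41 -> 14 -> 32 -> 38
Result: insert 37 as left child of 38
Final tree (level order): [41, 14, None, 7, 32, 3, None, 18, 38, None, None, None, None, 37]


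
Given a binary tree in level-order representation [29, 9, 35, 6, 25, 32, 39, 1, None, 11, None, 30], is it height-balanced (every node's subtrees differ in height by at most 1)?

Tree (level-order array): [29, 9, 35, 6, 25, 32, 39, 1, None, 11, None, 30]
Definition: a tree is height-balanced if, at every node, |h(left) - h(right)| <= 1 (empty subtree has height -1).
Bottom-up per-node check:
  node 1: h_left=-1, h_right=-1, diff=0 [OK], height=0
  node 6: h_left=0, h_right=-1, diff=1 [OK], height=1
  node 11: h_left=-1, h_right=-1, diff=0 [OK], height=0
  node 25: h_left=0, h_right=-1, diff=1 [OK], height=1
  node 9: h_left=1, h_right=1, diff=0 [OK], height=2
  node 30: h_left=-1, h_right=-1, diff=0 [OK], height=0
  node 32: h_left=0, h_right=-1, diff=1 [OK], height=1
  node 39: h_left=-1, h_right=-1, diff=0 [OK], height=0
  node 35: h_left=1, h_right=0, diff=1 [OK], height=2
  node 29: h_left=2, h_right=2, diff=0 [OK], height=3
All nodes satisfy the balance condition.
Result: Balanced


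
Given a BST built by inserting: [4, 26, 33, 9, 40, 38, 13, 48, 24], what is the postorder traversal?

Tree insertion order: [4, 26, 33, 9, 40, 38, 13, 48, 24]
Tree (level-order array): [4, None, 26, 9, 33, None, 13, None, 40, None, 24, 38, 48]
Postorder traversal: [24, 13, 9, 38, 48, 40, 33, 26, 4]


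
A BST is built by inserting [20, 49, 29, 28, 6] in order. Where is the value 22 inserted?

Starting tree (level order): [20, 6, 49, None, None, 29, None, 28]
Insertion path: 20 -> 49 -> 29 -> 28
Result: insert 22 as left child of 28
Final tree (level order): [20, 6, 49, None, None, 29, None, 28, None, 22]


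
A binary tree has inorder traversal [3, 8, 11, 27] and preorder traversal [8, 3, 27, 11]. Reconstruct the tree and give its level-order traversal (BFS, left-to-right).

Inorder:  [3, 8, 11, 27]
Preorder: [8, 3, 27, 11]
Algorithm: preorder visits root first, so consume preorder in order;
for each root, split the current inorder slice at that value into
left-subtree inorder and right-subtree inorder, then recurse.
Recursive splits:
  root=8; inorder splits into left=[3], right=[11, 27]
  root=3; inorder splits into left=[], right=[]
  root=27; inorder splits into left=[11], right=[]
  root=11; inorder splits into left=[], right=[]
Reconstructed level-order: [8, 3, 27, 11]


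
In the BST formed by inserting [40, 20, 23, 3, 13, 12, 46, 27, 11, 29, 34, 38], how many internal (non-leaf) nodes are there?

Tree built from: [40, 20, 23, 3, 13, 12, 46, 27, 11, 29, 34, 38]
Tree (level-order array): [40, 20, 46, 3, 23, None, None, None, 13, None, 27, 12, None, None, 29, 11, None, None, 34, None, None, None, 38]
Rule: An internal node has at least one child.
Per-node child counts:
  node 40: 2 child(ren)
  node 20: 2 child(ren)
  node 3: 1 child(ren)
  node 13: 1 child(ren)
  node 12: 1 child(ren)
  node 11: 0 child(ren)
  node 23: 1 child(ren)
  node 27: 1 child(ren)
  node 29: 1 child(ren)
  node 34: 1 child(ren)
  node 38: 0 child(ren)
  node 46: 0 child(ren)
Matching nodes: [40, 20, 3, 13, 12, 23, 27, 29, 34]
Count of internal (non-leaf) nodes: 9


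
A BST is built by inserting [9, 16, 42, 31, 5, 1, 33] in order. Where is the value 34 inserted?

Starting tree (level order): [9, 5, 16, 1, None, None, 42, None, None, 31, None, None, 33]
Insertion path: 9 -> 16 -> 42 -> 31 -> 33
Result: insert 34 as right child of 33
Final tree (level order): [9, 5, 16, 1, None, None, 42, None, None, 31, None, None, 33, None, 34]


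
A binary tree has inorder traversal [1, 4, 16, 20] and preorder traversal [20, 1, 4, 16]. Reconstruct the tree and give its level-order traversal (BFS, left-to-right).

Inorder:  [1, 4, 16, 20]
Preorder: [20, 1, 4, 16]
Algorithm: preorder visits root first, so consume preorder in order;
for each root, split the current inorder slice at that value into
left-subtree inorder and right-subtree inorder, then recurse.
Recursive splits:
  root=20; inorder splits into left=[1, 4, 16], right=[]
  root=1; inorder splits into left=[], right=[4, 16]
  root=4; inorder splits into left=[], right=[16]
  root=16; inorder splits into left=[], right=[]
Reconstructed level-order: [20, 1, 4, 16]


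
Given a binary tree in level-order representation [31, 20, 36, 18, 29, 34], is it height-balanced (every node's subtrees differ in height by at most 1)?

Tree (level-order array): [31, 20, 36, 18, 29, 34]
Definition: a tree is height-balanced if, at every node, |h(left) - h(right)| <= 1 (empty subtree has height -1).
Bottom-up per-node check:
  node 18: h_left=-1, h_right=-1, diff=0 [OK], height=0
  node 29: h_left=-1, h_right=-1, diff=0 [OK], height=0
  node 20: h_left=0, h_right=0, diff=0 [OK], height=1
  node 34: h_left=-1, h_right=-1, diff=0 [OK], height=0
  node 36: h_left=0, h_right=-1, diff=1 [OK], height=1
  node 31: h_left=1, h_right=1, diff=0 [OK], height=2
All nodes satisfy the balance condition.
Result: Balanced


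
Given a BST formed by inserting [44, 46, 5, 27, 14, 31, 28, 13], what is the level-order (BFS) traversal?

Tree insertion order: [44, 46, 5, 27, 14, 31, 28, 13]
Tree (level-order array): [44, 5, 46, None, 27, None, None, 14, 31, 13, None, 28]
BFS from the root, enqueuing left then right child of each popped node:
  queue [44] -> pop 44, enqueue [5, 46], visited so far: [44]
  queue [5, 46] -> pop 5, enqueue [27], visited so far: [44, 5]
  queue [46, 27] -> pop 46, enqueue [none], visited so far: [44, 5, 46]
  queue [27] -> pop 27, enqueue [14, 31], visited so far: [44, 5, 46, 27]
  queue [14, 31] -> pop 14, enqueue [13], visited so far: [44, 5, 46, 27, 14]
  queue [31, 13] -> pop 31, enqueue [28], visited so far: [44, 5, 46, 27, 14, 31]
  queue [13, 28] -> pop 13, enqueue [none], visited so far: [44, 5, 46, 27, 14, 31, 13]
  queue [28] -> pop 28, enqueue [none], visited so far: [44, 5, 46, 27, 14, 31, 13, 28]
Result: [44, 5, 46, 27, 14, 31, 13, 28]


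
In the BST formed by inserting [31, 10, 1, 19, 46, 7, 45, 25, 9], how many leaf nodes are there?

Tree built from: [31, 10, 1, 19, 46, 7, 45, 25, 9]
Tree (level-order array): [31, 10, 46, 1, 19, 45, None, None, 7, None, 25, None, None, None, 9]
Rule: A leaf has 0 children.
Per-node child counts:
  node 31: 2 child(ren)
  node 10: 2 child(ren)
  node 1: 1 child(ren)
  node 7: 1 child(ren)
  node 9: 0 child(ren)
  node 19: 1 child(ren)
  node 25: 0 child(ren)
  node 46: 1 child(ren)
  node 45: 0 child(ren)
Matching nodes: [9, 25, 45]
Count of leaf nodes: 3


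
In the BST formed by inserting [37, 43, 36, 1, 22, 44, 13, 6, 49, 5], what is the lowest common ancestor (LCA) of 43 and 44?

Tree insertion order: [37, 43, 36, 1, 22, 44, 13, 6, 49, 5]
Tree (level-order array): [37, 36, 43, 1, None, None, 44, None, 22, None, 49, 13, None, None, None, 6, None, 5]
In a BST, the LCA of p=43, q=44 is the first node v on the
root-to-leaf path with p <= v <= q (go left if both < v, right if both > v).
Walk from root:
  at 37: both 43 and 44 > 37, go right
  at 43: 43 <= 43 <= 44, this is the LCA
LCA = 43


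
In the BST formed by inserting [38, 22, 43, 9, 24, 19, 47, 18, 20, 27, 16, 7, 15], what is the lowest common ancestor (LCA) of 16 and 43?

Tree insertion order: [38, 22, 43, 9, 24, 19, 47, 18, 20, 27, 16, 7, 15]
Tree (level-order array): [38, 22, 43, 9, 24, None, 47, 7, 19, None, 27, None, None, None, None, 18, 20, None, None, 16, None, None, None, 15]
In a BST, the LCA of p=16, q=43 is the first node v on the
root-to-leaf path with p <= v <= q (go left if both < v, right if both > v).
Walk from root:
  at 38: 16 <= 38 <= 43, this is the LCA
LCA = 38


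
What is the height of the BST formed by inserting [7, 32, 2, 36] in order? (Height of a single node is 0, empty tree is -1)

Insertion order: [7, 32, 2, 36]
Tree (level-order array): [7, 2, 32, None, None, None, 36]
Compute height bottom-up (empty subtree = -1):
  height(2) = 1 + max(-1, -1) = 0
  height(36) = 1 + max(-1, -1) = 0
  height(32) = 1 + max(-1, 0) = 1
  height(7) = 1 + max(0, 1) = 2
Height = 2


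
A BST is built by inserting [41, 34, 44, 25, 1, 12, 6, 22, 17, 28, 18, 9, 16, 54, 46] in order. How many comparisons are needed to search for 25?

Search path for 25: 41 -> 34 -> 25
Found: True
Comparisons: 3


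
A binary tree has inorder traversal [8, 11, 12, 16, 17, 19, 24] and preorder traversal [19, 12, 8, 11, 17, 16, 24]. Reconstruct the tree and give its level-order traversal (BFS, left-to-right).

Inorder:  [8, 11, 12, 16, 17, 19, 24]
Preorder: [19, 12, 8, 11, 17, 16, 24]
Algorithm: preorder visits root first, so consume preorder in order;
for each root, split the current inorder slice at that value into
left-subtree inorder and right-subtree inorder, then recurse.
Recursive splits:
  root=19; inorder splits into left=[8, 11, 12, 16, 17], right=[24]
  root=12; inorder splits into left=[8, 11], right=[16, 17]
  root=8; inorder splits into left=[], right=[11]
  root=11; inorder splits into left=[], right=[]
  root=17; inorder splits into left=[16], right=[]
  root=16; inorder splits into left=[], right=[]
  root=24; inorder splits into left=[], right=[]
Reconstructed level-order: [19, 12, 24, 8, 17, 11, 16]


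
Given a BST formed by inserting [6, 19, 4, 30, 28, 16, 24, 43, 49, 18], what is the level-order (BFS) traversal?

Tree insertion order: [6, 19, 4, 30, 28, 16, 24, 43, 49, 18]
Tree (level-order array): [6, 4, 19, None, None, 16, 30, None, 18, 28, 43, None, None, 24, None, None, 49]
BFS from the root, enqueuing left then right child of each popped node:
  queue [6] -> pop 6, enqueue [4, 19], visited so far: [6]
  queue [4, 19] -> pop 4, enqueue [none], visited so far: [6, 4]
  queue [19] -> pop 19, enqueue [16, 30], visited so far: [6, 4, 19]
  queue [16, 30] -> pop 16, enqueue [18], visited so far: [6, 4, 19, 16]
  queue [30, 18] -> pop 30, enqueue [28, 43], visited so far: [6, 4, 19, 16, 30]
  queue [18, 28, 43] -> pop 18, enqueue [none], visited so far: [6, 4, 19, 16, 30, 18]
  queue [28, 43] -> pop 28, enqueue [24], visited so far: [6, 4, 19, 16, 30, 18, 28]
  queue [43, 24] -> pop 43, enqueue [49], visited so far: [6, 4, 19, 16, 30, 18, 28, 43]
  queue [24, 49] -> pop 24, enqueue [none], visited so far: [6, 4, 19, 16, 30, 18, 28, 43, 24]
  queue [49] -> pop 49, enqueue [none], visited so far: [6, 4, 19, 16, 30, 18, 28, 43, 24, 49]
Result: [6, 4, 19, 16, 30, 18, 28, 43, 24, 49]


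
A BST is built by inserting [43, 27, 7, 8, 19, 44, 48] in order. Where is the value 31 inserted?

Starting tree (level order): [43, 27, 44, 7, None, None, 48, None, 8, None, None, None, 19]
Insertion path: 43 -> 27
Result: insert 31 as right child of 27
Final tree (level order): [43, 27, 44, 7, 31, None, 48, None, 8, None, None, None, None, None, 19]


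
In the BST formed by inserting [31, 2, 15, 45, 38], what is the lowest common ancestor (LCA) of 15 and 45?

Tree insertion order: [31, 2, 15, 45, 38]
Tree (level-order array): [31, 2, 45, None, 15, 38]
In a BST, the LCA of p=15, q=45 is the first node v on the
root-to-leaf path with p <= v <= q (go left if both < v, right if both > v).
Walk from root:
  at 31: 15 <= 31 <= 45, this is the LCA
LCA = 31


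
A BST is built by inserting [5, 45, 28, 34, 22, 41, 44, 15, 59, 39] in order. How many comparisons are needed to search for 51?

Search path for 51: 5 -> 45 -> 59
Found: False
Comparisons: 3


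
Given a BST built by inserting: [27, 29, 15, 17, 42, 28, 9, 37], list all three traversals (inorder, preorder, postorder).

Tree insertion order: [27, 29, 15, 17, 42, 28, 9, 37]
Tree (level-order array): [27, 15, 29, 9, 17, 28, 42, None, None, None, None, None, None, 37]
Inorder (L, root, R): [9, 15, 17, 27, 28, 29, 37, 42]
Preorder (root, L, R): [27, 15, 9, 17, 29, 28, 42, 37]
Postorder (L, R, root): [9, 17, 15, 28, 37, 42, 29, 27]


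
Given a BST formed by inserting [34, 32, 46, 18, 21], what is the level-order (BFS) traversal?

Tree insertion order: [34, 32, 46, 18, 21]
Tree (level-order array): [34, 32, 46, 18, None, None, None, None, 21]
BFS from the root, enqueuing left then right child of each popped node:
  queue [34] -> pop 34, enqueue [32, 46], visited so far: [34]
  queue [32, 46] -> pop 32, enqueue [18], visited so far: [34, 32]
  queue [46, 18] -> pop 46, enqueue [none], visited so far: [34, 32, 46]
  queue [18] -> pop 18, enqueue [21], visited so far: [34, 32, 46, 18]
  queue [21] -> pop 21, enqueue [none], visited so far: [34, 32, 46, 18, 21]
Result: [34, 32, 46, 18, 21]


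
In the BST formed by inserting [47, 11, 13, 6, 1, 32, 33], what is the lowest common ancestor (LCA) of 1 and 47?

Tree insertion order: [47, 11, 13, 6, 1, 32, 33]
Tree (level-order array): [47, 11, None, 6, 13, 1, None, None, 32, None, None, None, 33]
In a BST, the LCA of p=1, q=47 is the first node v on the
root-to-leaf path with p <= v <= q (go left if both < v, right if both > v).
Walk from root:
  at 47: 1 <= 47 <= 47, this is the LCA
LCA = 47


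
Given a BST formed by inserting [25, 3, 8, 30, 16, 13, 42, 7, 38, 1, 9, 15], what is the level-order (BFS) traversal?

Tree insertion order: [25, 3, 8, 30, 16, 13, 42, 7, 38, 1, 9, 15]
Tree (level-order array): [25, 3, 30, 1, 8, None, 42, None, None, 7, 16, 38, None, None, None, 13, None, None, None, 9, 15]
BFS from the root, enqueuing left then right child of each popped node:
  queue [25] -> pop 25, enqueue [3, 30], visited so far: [25]
  queue [3, 30] -> pop 3, enqueue [1, 8], visited so far: [25, 3]
  queue [30, 1, 8] -> pop 30, enqueue [42], visited so far: [25, 3, 30]
  queue [1, 8, 42] -> pop 1, enqueue [none], visited so far: [25, 3, 30, 1]
  queue [8, 42] -> pop 8, enqueue [7, 16], visited so far: [25, 3, 30, 1, 8]
  queue [42, 7, 16] -> pop 42, enqueue [38], visited so far: [25, 3, 30, 1, 8, 42]
  queue [7, 16, 38] -> pop 7, enqueue [none], visited so far: [25, 3, 30, 1, 8, 42, 7]
  queue [16, 38] -> pop 16, enqueue [13], visited so far: [25, 3, 30, 1, 8, 42, 7, 16]
  queue [38, 13] -> pop 38, enqueue [none], visited so far: [25, 3, 30, 1, 8, 42, 7, 16, 38]
  queue [13] -> pop 13, enqueue [9, 15], visited so far: [25, 3, 30, 1, 8, 42, 7, 16, 38, 13]
  queue [9, 15] -> pop 9, enqueue [none], visited so far: [25, 3, 30, 1, 8, 42, 7, 16, 38, 13, 9]
  queue [15] -> pop 15, enqueue [none], visited so far: [25, 3, 30, 1, 8, 42, 7, 16, 38, 13, 9, 15]
Result: [25, 3, 30, 1, 8, 42, 7, 16, 38, 13, 9, 15]


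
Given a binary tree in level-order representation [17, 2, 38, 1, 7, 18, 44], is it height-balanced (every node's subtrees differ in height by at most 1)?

Tree (level-order array): [17, 2, 38, 1, 7, 18, 44]
Definition: a tree is height-balanced if, at every node, |h(left) - h(right)| <= 1 (empty subtree has height -1).
Bottom-up per-node check:
  node 1: h_left=-1, h_right=-1, diff=0 [OK], height=0
  node 7: h_left=-1, h_right=-1, diff=0 [OK], height=0
  node 2: h_left=0, h_right=0, diff=0 [OK], height=1
  node 18: h_left=-1, h_right=-1, diff=0 [OK], height=0
  node 44: h_left=-1, h_right=-1, diff=0 [OK], height=0
  node 38: h_left=0, h_right=0, diff=0 [OK], height=1
  node 17: h_left=1, h_right=1, diff=0 [OK], height=2
All nodes satisfy the balance condition.
Result: Balanced


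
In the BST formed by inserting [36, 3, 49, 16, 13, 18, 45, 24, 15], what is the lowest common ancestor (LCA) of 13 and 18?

Tree insertion order: [36, 3, 49, 16, 13, 18, 45, 24, 15]
Tree (level-order array): [36, 3, 49, None, 16, 45, None, 13, 18, None, None, None, 15, None, 24]
In a BST, the LCA of p=13, q=18 is the first node v on the
root-to-leaf path with p <= v <= q (go left if both < v, right if both > v).
Walk from root:
  at 36: both 13 and 18 < 36, go left
  at 3: both 13 and 18 > 3, go right
  at 16: 13 <= 16 <= 18, this is the LCA
LCA = 16


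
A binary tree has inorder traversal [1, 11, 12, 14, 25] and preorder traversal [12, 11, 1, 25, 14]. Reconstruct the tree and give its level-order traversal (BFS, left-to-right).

Inorder:  [1, 11, 12, 14, 25]
Preorder: [12, 11, 1, 25, 14]
Algorithm: preorder visits root first, so consume preorder in order;
for each root, split the current inorder slice at that value into
left-subtree inorder and right-subtree inorder, then recurse.
Recursive splits:
  root=12; inorder splits into left=[1, 11], right=[14, 25]
  root=11; inorder splits into left=[1], right=[]
  root=1; inorder splits into left=[], right=[]
  root=25; inorder splits into left=[14], right=[]
  root=14; inorder splits into left=[], right=[]
Reconstructed level-order: [12, 11, 25, 1, 14]


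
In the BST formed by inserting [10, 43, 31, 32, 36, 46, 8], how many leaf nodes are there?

Tree built from: [10, 43, 31, 32, 36, 46, 8]
Tree (level-order array): [10, 8, 43, None, None, 31, 46, None, 32, None, None, None, 36]
Rule: A leaf has 0 children.
Per-node child counts:
  node 10: 2 child(ren)
  node 8: 0 child(ren)
  node 43: 2 child(ren)
  node 31: 1 child(ren)
  node 32: 1 child(ren)
  node 36: 0 child(ren)
  node 46: 0 child(ren)
Matching nodes: [8, 36, 46]
Count of leaf nodes: 3


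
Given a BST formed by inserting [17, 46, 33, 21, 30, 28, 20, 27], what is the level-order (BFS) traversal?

Tree insertion order: [17, 46, 33, 21, 30, 28, 20, 27]
Tree (level-order array): [17, None, 46, 33, None, 21, None, 20, 30, None, None, 28, None, 27]
BFS from the root, enqueuing left then right child of each popped node:
  queue [17] -> pop 17, enqueue [46], visited so far: [17]
  queue [46] -> pop 46, enqueue [33], visited so far: [17, 46]
  queue [33] -> pop 33, enqueue [21], visited so far: [17, 46, 33]
  queue [21] -> pop 21, enqueue [20, 30], visited so far: [17, 46, 33, 21]
  queue [20, 30] -> pop 20, enqueue [none], visited so far: [17, 46, 33, 21, 20]
  queue [30] -> pop 30, enqueue [28], visited so far: [17, 46, 33, 21, 20, 30]
  queue [28] -> pop 28, enqueue [27], visited so far: [17, 46, 33, 21, 20, 30, 28]
  queue [27] -> pop 27, enqueue [none], visited so far: [17, 46, 33, 21, 20, 30, 28, 27]
Result: [17, 46, 33, 21, 20, 30, 28, 27]


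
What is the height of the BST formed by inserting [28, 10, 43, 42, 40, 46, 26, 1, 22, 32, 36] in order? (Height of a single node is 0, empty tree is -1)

Insertion order: [28, 10, 43, 42, 40, 46, 26, 1, 22, 32, 36]
Tree (level-order array): [28, 10, 43, 1, 26, 42, 46, None, None, 22, None, 40, None, None, None, None, None, 32, None, None, 36]
Compute height bottom-up (empty subtree = -1):
  height(1) = 1 + max(-1, -1) = 0
  height(22) = 1 + max(-1, -1) = 0
  height(26) = 1 + max(0, -1) = 1
  height(10) = 1 + max(0, 1) = 2
  height(36) = 1 + max(-1, -1) = 0
  height(32) = 1 + max(-1, 0) = 1
  height(40) = 1 + max(1, -1) = 2
  height(42) = 1 + max(2, -1) = 3
  height(46) = 1 + max(-1, -1) = 0
  height(43) = 1 + max(3, 0) = 4
  height(28) = 1 + max(2, 4) = 5
Height = 5


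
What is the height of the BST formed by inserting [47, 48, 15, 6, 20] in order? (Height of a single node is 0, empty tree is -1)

Insertion order: [47, 48, 15, 6, 20]
Tree (level-order array): [47, 15, 48, 6, 20]
Compute height bottom-up (empty subtree = -1):
  height(6) = 1 + max(-1, -1) = 0
  height(20) = 1 + max(-1, -1) = 0
  height(15) = 1 + max(0, 0) = 1
  height(48) = 1 + max(-1, -1) = 0
  height(47) = 1 + max(1, 0) = 2
Height = 2


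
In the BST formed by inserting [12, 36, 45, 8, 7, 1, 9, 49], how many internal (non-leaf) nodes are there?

Tree built from: [12, 36, 45, 8, 7, 1, 9, 49]
Tree (level-order array): [12, 8, 36, 7, 9, None, 45, 1, None, None, None, None, 49]
Rule: An internal node has at least one child.
Per-node child counts:
  node 12: 2 child(ren)
  node 8: 2 child(ren)
  node 7: 1 child(ren)
  node 1: 0 child(ren)
  node 9: 0 child(ren)
  node 36: 1 child(ren)
  node 45: 1 child(ren)
  node 49: 0 child(ren)
Matching nodes: [12, 8, 7, 36, 45]
Count of internal (non-leaf) nodes: 5


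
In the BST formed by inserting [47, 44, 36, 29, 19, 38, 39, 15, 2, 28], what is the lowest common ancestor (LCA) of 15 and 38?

Tree insertion order: [47, 44, 36, 29, 19, 38, 39, 15, 2, 28]
Tree (level-order array): [47, 44, None, 36, None, 29, 38, 19, None, None, 39, 15, 28, None, None, 2]
In a BST, the LCA of p=15, q=38 is the first node v on the
root-to-leaf path with p <= v <= q (go left if both < v, right if both > v).
Walk from root:
  at 47: both 15 and 38 < 47, go left
  at 44: both 15 and 38 < 44, go left
  at 36: 15 <= 36 <= 38, this is the LCA
LCA = 36


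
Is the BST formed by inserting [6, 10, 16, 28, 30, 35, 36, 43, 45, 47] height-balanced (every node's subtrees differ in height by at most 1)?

Tree (level-order array): [6, None, 10, None, 16, None, 28, None, 30, None, 35, None, 36, None, 43, None, 45, None, 47]
Definition: a tree is height-balanced if, at every node, |h(left) - h(right)| <= 1 (empty subtree has height -1).
Bottom-up per-node check:
  node 47: h_left=-1, h_right=-1, diff=0 [OK], height=0
  node 45: h_left=-1, h_right=0, diff=1 [OK], height=1
  node 43: h_left=-1, h_right=1, diff=2 [FAIL (|-1-1|=2 > 1)], height=2
  node 36: h_left=-1, h_right=2, diff=3 [FAIL (|-1-2|=3 > 1)], height=3
  node 35: h_left=-1, h_right=3, diff=4 [FAIL (|-1-3|=4 > 1)], height=4
  node 30: h_left=-1, h_right=4, diff=5 [FAIL (|-1-4|=5 > 1)], height=5
  node 28: h_left=-1, h_right=5, diff=6 [FAIL (|-1-5|=6 > 1)], height=6
  node 16: h_left=-1, h_right=6, diff=7 [FAIL (|-1-6|=7 > 1)], height=7
  node 10: h_left=-1, h_right=7, diff=8 [FAIL (|-1-7|=8 > 1)], height=8
  node 6: h_left=-1, h_right=8, diff=9 [FAIL (|-1-8|=9 > 1)], height=9
Node 43 violates the condition: |-1 - 1| = 2 > 1.
Result: Not balanced


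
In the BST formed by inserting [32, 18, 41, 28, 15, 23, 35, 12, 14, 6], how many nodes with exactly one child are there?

Tree built from: [32, 18, 41, 28, 15, 23, 35, 12, 14, 6]
Tree (level-order array): [32, 18, 41, 15, 28, 35, None, 12, None, 23, None, None, None, 6, 14]
Rule: These are nodes with exactly 1 non-null child.
Per-node child counts:
  node 32: 2 child(ren)
  node 18: 2 child(ren)
  node 15: 1 child(ren)
  node 12: 2 child(ren)
  node 6: 0 child(ren)
  node 14: 0 child(ren)
  node 28: 1 child(ren)
  node 23: 0 child(ren)
  node 41: 1 child(ren)
  node 35: 0 child(ren)
Matching nodes: [15, 28, 41]
Count of nodes with exactly one child: 3


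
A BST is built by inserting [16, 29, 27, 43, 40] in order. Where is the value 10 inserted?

Starting tree (level order): [16, None, 29, 27, 43, None, None, 40]
Insertion path: 16
Result: insert 10 as left child of 16
Final tree (level order): [16, 10, 29, None, None, 27, 43, None, None, 40]


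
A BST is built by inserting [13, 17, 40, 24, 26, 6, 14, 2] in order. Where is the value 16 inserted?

Starting tree (level order): [13, 6, 17, 2, None, 14, 40, None, None, None, None, 24, None, None, 26]
Insertion path: 13 -> 17 -> 14
Result: insert 16 as right child of 14
Final tree (level order): [13, 6, 17, 2, None, 14, 40, None, None, None, 16, 24, None, None, None, None, 26]


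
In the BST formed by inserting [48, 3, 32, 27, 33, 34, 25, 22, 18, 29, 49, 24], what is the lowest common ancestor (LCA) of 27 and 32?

Tree insertion order: [48, 3, 32, 27, 33, 34, 25, 22, 18, 29, 49, 24]
Tree (level-order array): [48, 3, 49, None, 32, None, None, 27, 33, 25, 29, None, 34, 22, None, None, None, None, None, 18, 24]
In a BST, the LCA of p=27, q=32 is the first node v on the
root-to-leaf path with p <= v <= q (go left if both < v, right if both > v).
Walk from root:
  at 48: both 27 and 32 < 48, go left
  at 3: both 27 and 32 > 3, go right
  at 32: 27 <= 32 <= 32, this is the LCA
LCA = 32


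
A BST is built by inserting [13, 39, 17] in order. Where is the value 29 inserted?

Starting tree (level order): [13, None, 39, 17]
Insertion path: 13 -> 39 -> 17
Result: insert 29 as right child of 17
Final tree (level order): [13, None, 39, 17, None, None, 29]


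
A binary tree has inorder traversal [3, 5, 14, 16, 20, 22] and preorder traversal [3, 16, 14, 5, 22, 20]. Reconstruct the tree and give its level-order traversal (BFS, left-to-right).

Inorder:  [3, 5, 14, 16, 20, 22]
Preorder: [3, 16, 14, 5, 22, 20]
Algorithm: preorder visits root first, so consume preorder in order;
for each root, split the current inorder slice at that value into
left-subtree inorder and right-subtree inorder, then recurse.
Recursive splits:
  root=3; inorder splits into left=[], right=[5, 14, 16, 20, 22]
  root=16; inorder splits into left=[5, 14], right=[20, 22]
  root=14; inorder splits into left=[5], right=[]
  root=5; inorder splits into left=[], right=[]
  root=22; inorder splits into left=[20], right=[]
  root=20; inorder splits into left=[], right=[]
Reconstructed level-order: [3, 16, 14, 22, 5, 20]


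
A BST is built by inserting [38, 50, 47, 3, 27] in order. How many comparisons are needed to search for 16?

Search path for 16: 38 -> 3 -> 27
Found: False
Comparisons: 3


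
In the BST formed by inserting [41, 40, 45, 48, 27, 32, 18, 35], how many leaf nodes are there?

Tree built from: [41, 40, 45, 48, 27, 32, 18, 35]
Tree (level-order array): [41, 40, 45, 27, None, None, 48, 18, 32, None, None, None, None, None, 35]
Rule: A leaf has 0 children.
Per-node child counts:
  node 41: 2 child(ren)
  node 40: 1 child(ren)
  node 27: 2 child(ren)
  node 18: 0 child(ren)
  node 32: 1 child(ren)
  node 35: 0 child(ren)
  node 45: 1 child(ren)
  node 48: 0 child(ren)
Matching nodes: [18, 35, 48]
Count of leaf nodes: 3


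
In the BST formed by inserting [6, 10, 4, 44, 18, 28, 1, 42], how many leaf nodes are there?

Tree built from: [6, 10, 4, 44, 18, 28, 1, 42]
Tree (level-order array): [6, 4, 10, 1, None, None, 44, None, None, 18, None, None, 28, None, 42]
Rule: A leaf has 0 children.
Per-node child counts:
  node 6: 2 child(ren)
  node 4: 1 child(ren)
  node 1: 0 child(ren)
  node 10: 1 child(ren)
  node 44: 1 child(ren)
  node 18: 1 child(ren)
  node 28: 1 child(ren)
  node 42: 0 child(ren)
Matching nodes: [1, 42]
Count of leaf nodes: 2


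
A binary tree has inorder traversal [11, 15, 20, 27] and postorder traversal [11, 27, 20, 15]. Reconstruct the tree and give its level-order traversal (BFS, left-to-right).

Inorder:   [11, 15, 20, 27]
Postorder: [11, 27, 20, 15]
Algorithm: postorder visits root last, so walk postorder right-to-left;
each value is the root of the current inorder slice — split it at that
value, recurse on the right subtree first, then the left.
Recursive splits:
  root=15; inorder splits into left=[11], right=[20, 27]
  root=20; inorder splits into left=[], right=[27]
  root=27; inorder splits into left=[], right=[]
  root=11; inorder splits into left=[], right=[]
Reconstructed level-order: [15, 11, 20, 27]


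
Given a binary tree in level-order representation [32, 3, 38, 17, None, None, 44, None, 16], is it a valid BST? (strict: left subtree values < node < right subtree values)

Level-order array: [32, 3, 38, 17, None, None, 44, None, 16]
Validate using subtree bounds (lo, hi): at each node, require lo < value < hi,
then recurse left with hi=value and right with lo=value.
Preorder trace (stopping at first violation):
  at node 32 with bounds (-inf, +inf): OK
  at node 3 with bounds (-inf, 32): OK
  at node 17 with bounds (-inf, 3): VIOLATION
Node 17 violates its bound: not (-inf < 17 < 3).
Result: Not a valid BST


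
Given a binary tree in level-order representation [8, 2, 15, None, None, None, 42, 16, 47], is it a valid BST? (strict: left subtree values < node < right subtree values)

Level-order array: [8, 2, 15, None, None, None, 42, 16, 47]
Validate using subtree bounds (lo, hi): at each node, require lo < value < hi,
then recurse left with hi=value and right with lo=value.
Preorder trace (stopping at first violation):
  at node 8 with bounds (-inf, +inf): OK
  at node 2 with bounds (-inf, 8): OK
  at node 15 with bounds (8, +inf): OK
  at node 42 with bounds (15, +inf): OK
  at node 16 with bounds (15, 42): OK
  at node 47 with bounds (42, +inf): OK
No violation found at any node.
Result: Valid BST


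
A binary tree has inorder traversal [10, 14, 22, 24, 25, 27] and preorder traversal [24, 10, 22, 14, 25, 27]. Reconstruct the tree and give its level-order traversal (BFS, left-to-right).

Inorder:  [10, 14, 22, 24, 25, 27]
Preorder: [24, 10, 22, 14, 25, 27]
Algorithm: preorder visits root first, so consume preorder in order;
for each root, split the current inorder slice at that value into
left-subtree inorder and right-subtree inorder, then recurse.
Recursive splits:
  root=24; inorder splits into left=[10, 14, 22], right=[25, 27]
  root=10; inorder splits into left=[], right=[14, 22]
  root=22; inorder splits into left=[14], right=[]
  root=14; inorder splits into left=[], right=[]
  root=25; inorder splits into left=[], right=[27]
  root=27; inorder splits into left=[], right=[]
Reconstructed level-order: [24, 10, 25, 22, 27, 14]


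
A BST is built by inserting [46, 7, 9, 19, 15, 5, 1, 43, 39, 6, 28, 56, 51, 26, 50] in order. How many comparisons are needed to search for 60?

Search path for 60: 46 -> 56
Found: False
Comparisons: 2


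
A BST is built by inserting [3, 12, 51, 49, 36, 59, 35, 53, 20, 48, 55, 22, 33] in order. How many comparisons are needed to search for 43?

Search path for 43: 3 -> 12 -> 51 -> 49 -> 36 -> 48
Found: False
Comparisons: 6


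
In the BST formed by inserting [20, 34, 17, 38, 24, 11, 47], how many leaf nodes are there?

Tree built from: [20, 34, 17, 38, 24, 11, 47]
Tree (level-order array): [20, 17, 34, 11, None, 24, 38, None, None, None, None, None, 47]
Rule: A leaf has 0 children.
Per-node child counts:
  node 20: 2 child(ren)
  node 17: 1 child(ren)
  node 11: 0 child(ren)
  node 34: 2 child(ren)
  node 24: 0 child(ren)
  node 38: 1 child(ren)
  node 47: 0 child(ren)
Matching nodes: [11, 24, 47]
Count of leaf nodes: 3


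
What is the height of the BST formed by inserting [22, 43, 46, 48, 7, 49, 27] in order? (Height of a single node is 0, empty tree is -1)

Insertion order: [22, 43, 46, 48, 7, 49, 27]
Tree (level-order array): [22, 7, 43, None, None, 27, 46, None, None, None, 48, None, 49]
Compute height bottom-up (empty subtree = -1):
  height(7) = 1 + max(-1, -1) = 0
  height(27) = 1 + max(-1, -1) = 0
  height(49) = 1 + max(-1, -1) = 0
  height(48) = 1 + max(-1, 0) = 1
  height(46) = 1 + max(-1, 1) = 2
  height(43) = 1 + max(0, 2) = 3
  height(22) = 1 + max(0, 3) = 4
Height = 4


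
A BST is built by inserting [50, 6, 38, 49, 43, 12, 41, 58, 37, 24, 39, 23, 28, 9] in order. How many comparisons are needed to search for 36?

Search path for 36: 50 -> 6 -> 38 -> 12 -> 37 -> 24 -> 28
Found: False
Comparisons: 7


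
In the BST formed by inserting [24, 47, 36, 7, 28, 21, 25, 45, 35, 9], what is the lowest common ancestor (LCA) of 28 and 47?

Tree insertion order: [24, 47, 36, 7, 28, 21, 25, 45, 35, 9]
Tree (level-order array): [24, 7, 47, None, 21, 36, None, 9, None, 28, 45, None, None, 25, 35]
In a BST, the LCA of p=28, q=47 is the first node v on the
root-to-leaf path with p <= v <= q (go left if both < v, right if both > v).
Walk from root:
  at 24: both 28 and 47 > 24, go right
  at 47: 28 <= 47 <= 47, this is the LCA
LCA = 47


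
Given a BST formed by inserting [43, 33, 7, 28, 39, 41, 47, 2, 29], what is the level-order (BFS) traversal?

Tree insertion order: [43, 33, 7, 28, 39, 41, 47, 2, 29]
Tree (level-order array): [43, 33, 47, 7, 39, None, None, 2, 28, None, 41, None, None, None, 29]
BFS from the root, enqueuing left then right child of each popped node:
  queue [43] -> pop 43, enqueue [33, 47], visited so far: [43]
  queue [33, 47] -> pop 33, enqueue [7, 39], visited so far: [43, 33]
  queue [47, 7, 39] -> pop 47, enqueue [none], visited so far: [43, 33, 47]
  queue [7, 39] -> pop 7, enqueue [2, 28], visited so far: [43, 33, 47, 7]
  queue [39, 2, 28] -> pop 39, enqueue [41], visited so far: [43, 33, 47, 7, 39]
  queue [2, 28, 41] -> pop 2, enqueue [none], visited so far: [43, 33, 47, 7, 39, 2]
  queue [28, 41] -> pop 28, enqueue [29], visited so far: [43, 33, 47, 7, 39, 2, 28]
  queue [41, 29] -> pop 41, enqueue [none], visited so far: [43, 33, 47, 7, 39, 2, 28, 41]
  queue [29] -> pop 29, enqueue [none], visited so far: [43, 33, 47, 7, 39, 2, 28, 41, 29]
Result: [43, 33, 47, 7, 39, 2, 28, 41, 29]


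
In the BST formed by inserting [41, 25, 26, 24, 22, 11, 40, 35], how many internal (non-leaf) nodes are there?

Tree built from: [41, 25, 26, 24, 22, 11, 40, 35]
Tree (level-order array): [41, 25, None, 24, 26, 22, None, None, 40, 11, None, 35]
Rule: An internal node has at least one child.
Per-node child counts:
  node 41: 1 child(ren)
  node 25: 2 child(ren)
  node 24: 1 child(ren)
  node 22: 1 child(ren)
  node 11: 0 child(ren)
  node 26: 1 child(ren)
  node 40: 1 child(ren)
  node 35: 0 child(ren)
Matching nodes: [41, 25, 24, 22, 26, 40]
Count of internal (non-leaf) nodes: 6


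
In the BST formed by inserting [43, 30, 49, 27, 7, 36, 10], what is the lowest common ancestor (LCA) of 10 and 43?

Tree insertion order: [43, 30, 49, 27, 7, 36, 10]
Tree (level-order array): [43, 30, 49, 27, 36, None, None, 7, None, None, None, None, 10]
In a BST, the LCA of p=10, q=43 is the first node v on the
root-to-leaf path with p <= v <= q (go left if both < v, right if both > v).
Walk from root:
  at 43: 10 <= 43 <= 43, this is the LCA
LCA = 43


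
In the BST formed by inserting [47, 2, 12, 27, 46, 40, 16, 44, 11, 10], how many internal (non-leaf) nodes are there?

Tree built from: [47, 2, 12, 27, 46, 40, 16, 44, 11, 10]
Tree (level-order array): [47, 2, None, None, 12, 11, 27, 10, None, 16, 46, None, None, None, None, 40, None, None, 44]
Rule: An internal node has at least one child.
Per-node child counts:
  node 47: 1 child(ren)
  node 2: 1 child(ren)
  node 12: 2 child(ren)
  node 11: 1 child(ren)
  node 10: 0 child(ren)
  node 27: 2 child(ren)
  node 16: 0 child(ren)
  node 46: 1 child(ren)
  node 40: 1 child(ren)
  node 44: 0 child(ren)
Matching nodes: [47, 2, 12, 11, 27, 46, 40]
Count of internal (non-leaf) nodes: 7


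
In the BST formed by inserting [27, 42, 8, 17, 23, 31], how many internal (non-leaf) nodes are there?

Tree built from: [27, 42, 8, 17, 23, 31]
Tree (level-order array): [27, 8, 42, None, 17, 31, None, None, 23]
Rule: An internal node has at least one child.
Per-node child counts:
  node 27: 2 child(ren)
  node 8: 1 child(ren)
  node 17: 1 child(ren)
  node 23: 0 child(ren)
  node 42: 1 child(ren)
  node 31: 0 child(ren)
Matching nodes: [27, 8, 17, 42]
Count of internal (non-leaf) nodes: 4


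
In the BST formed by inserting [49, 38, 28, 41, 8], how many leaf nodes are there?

Tree built from: [49, 38, 28, 41, 8]
Tree (level-order array): [49, 38, None, 28, 41, 8]
Rule: A leaf has 0 children.
Per-node child counts:
  node 49: 1 child(ren)
  node 38: 2 child(ren)
  node 28: 1 child(ren)
  node 8: 0 child(ren)
  node 41: 0 child(ren)
Matching nodes: [8, 41]
Count of leaf nodes: 2


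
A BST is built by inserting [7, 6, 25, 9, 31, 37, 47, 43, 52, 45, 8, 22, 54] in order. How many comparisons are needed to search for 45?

Search path for 45: 7 -> 25 -> 31 -> 37 -> 47 -> 43 -> 45
Found: True
Comparisons: 7


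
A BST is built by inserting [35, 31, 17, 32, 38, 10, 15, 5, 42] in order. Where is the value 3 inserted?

Starting tree (level order): [35, 31, 38, 17, 32, None, 42, 10, None, None, None, None, None, 5, 15]
Insertion path: 35 -> 31 -> 17 -> 10 -> 5
Result: insert 3 as left child of 5
Final tree (level order): [35, 31, 38, 17, 32, None, 42, 10, None, None, None, None, None, 5, 15, 3]


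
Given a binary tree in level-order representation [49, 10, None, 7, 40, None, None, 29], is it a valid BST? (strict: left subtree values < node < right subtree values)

Level-order array: [49, 10, None, 7, 40, None, None, 29]
Validate using subtree bounds (lo, hi): at each node, require lo < value < hi,
then recurse left with hi=value and right with lo=value.
Preorder trace (stopping at first violation):
  at node 49 with bounds (-inf, +inf): OK
  at node 10 with bounds (-inf, 49): OK
  at node 7 with bounds (-inf, 10): OK
  at node 40 with bounds (10, 49): OK
  at node 29 with bounds (10, 40): OK
No violation found at any node.
Result: Valid BST


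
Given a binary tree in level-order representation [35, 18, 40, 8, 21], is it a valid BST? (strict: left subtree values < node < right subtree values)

Level-order array: [35, 18, 40, 8, 21]
Validate using subtree bounds (lo, hi): at each node, require lo < value < hi,
then recurse left with hi=value and right with lo=value.
Preorder trace (stopping at first violation):
  at node 35 with bounds (-inf, +inf): OK
  at node 18 with bounds (-inf, 35): OK
  at node 8 with bounds (-inf, 18): OK
  at node 21 with bounds (18, 35): OK
  at node 40 with bounds (35, +inf): OK
No violation found at any node.
Result: Valid BST


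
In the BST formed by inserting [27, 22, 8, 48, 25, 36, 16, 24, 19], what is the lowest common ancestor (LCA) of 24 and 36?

Tree insertion order: [27, 22, 8, 48, 25, 36, 16, 24, 19]
Tree (level-order array): [27, 22, 48, 8, 25, 36, None, None, 16, 24, None, None, None, None, 19]
In a BST, the LCA of p=24, q=36 is the first node v on the
root-to-leaf path with p <= v <= q (go left if both < v, right if both > v).
Walk from root:
  at 27: 24 <= 27 <= 36, this is the LCA
LCA = 27
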